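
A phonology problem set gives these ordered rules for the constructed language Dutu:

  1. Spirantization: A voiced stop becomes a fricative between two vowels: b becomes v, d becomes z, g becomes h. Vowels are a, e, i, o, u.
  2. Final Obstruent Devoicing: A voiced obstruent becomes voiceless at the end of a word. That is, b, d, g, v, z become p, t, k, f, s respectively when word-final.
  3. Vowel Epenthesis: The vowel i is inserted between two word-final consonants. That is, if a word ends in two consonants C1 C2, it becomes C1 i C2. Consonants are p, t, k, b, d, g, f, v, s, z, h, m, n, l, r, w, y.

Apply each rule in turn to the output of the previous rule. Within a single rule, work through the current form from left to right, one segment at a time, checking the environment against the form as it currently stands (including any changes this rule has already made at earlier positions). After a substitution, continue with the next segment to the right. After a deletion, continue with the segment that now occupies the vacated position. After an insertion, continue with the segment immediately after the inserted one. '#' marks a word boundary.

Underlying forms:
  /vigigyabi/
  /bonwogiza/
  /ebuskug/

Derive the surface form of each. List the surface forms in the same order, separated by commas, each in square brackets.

/vigigyabi/:
  1 Spirantization: [vigigyabi] → [vihigyavi]
  2 Final Obstruent Devoicing: no change — [vihigyavi]
  3 Vowel Epenthesis: no change — [vihigyavi]
/bonwogiza/:
  1 Spirantization: [bonwogiza] → [bonwohiza]
  2 Final Obstruent Devoicing: no change — [bonwohiza]
  3 Vowel Epenthesis: no change — [bonwohiza]
/ebuskug/:
  1 Spirantization: [ebuskug] → [evuskug]
  2 Final Obstruent Devoicing: [evuskug] → [evuskuk]
  3 Vowel Epenthesis: no change — [evuskuk]

[vihigyavi], [bonwohiza], [evuskuk]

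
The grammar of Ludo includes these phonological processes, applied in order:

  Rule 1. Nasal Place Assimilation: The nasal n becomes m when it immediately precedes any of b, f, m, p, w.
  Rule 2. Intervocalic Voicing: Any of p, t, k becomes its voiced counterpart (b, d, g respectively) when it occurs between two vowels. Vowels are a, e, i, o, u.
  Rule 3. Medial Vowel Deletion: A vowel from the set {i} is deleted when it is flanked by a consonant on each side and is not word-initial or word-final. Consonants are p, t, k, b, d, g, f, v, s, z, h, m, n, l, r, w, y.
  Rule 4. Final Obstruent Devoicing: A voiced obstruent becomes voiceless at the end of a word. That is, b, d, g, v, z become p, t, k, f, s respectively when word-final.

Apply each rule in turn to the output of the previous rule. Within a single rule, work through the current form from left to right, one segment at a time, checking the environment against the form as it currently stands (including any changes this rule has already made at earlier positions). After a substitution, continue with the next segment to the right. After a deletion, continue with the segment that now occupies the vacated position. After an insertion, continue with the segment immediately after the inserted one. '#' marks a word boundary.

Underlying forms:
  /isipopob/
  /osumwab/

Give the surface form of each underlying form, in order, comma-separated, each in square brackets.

/isipopob/:
  Rule 1 Nasal Place Assimilation: no change — [isipopob]
  Rule 2 Intervocalic Voicing: [isipopob] → [isibobob]
  Rule 3 Medial Vowel Deletion: [isibobob] → [isbobob]
  Rule 4 Final Obstruent Devoicing: [isbobob] → [isbobop]
/osumwab/:
  Rule 1 Nasal Place Assimilation: no change — [osumwab]
  Rule 2 Intervocalic Voicing: no change — [osumwab]
  Rule 3 Medial Vowel Deletion: no change — [osumwab]
  Rule 4 Final Obstruent Devoicing: [osumwab] → [osumwap]

[isbobop], [osumwap]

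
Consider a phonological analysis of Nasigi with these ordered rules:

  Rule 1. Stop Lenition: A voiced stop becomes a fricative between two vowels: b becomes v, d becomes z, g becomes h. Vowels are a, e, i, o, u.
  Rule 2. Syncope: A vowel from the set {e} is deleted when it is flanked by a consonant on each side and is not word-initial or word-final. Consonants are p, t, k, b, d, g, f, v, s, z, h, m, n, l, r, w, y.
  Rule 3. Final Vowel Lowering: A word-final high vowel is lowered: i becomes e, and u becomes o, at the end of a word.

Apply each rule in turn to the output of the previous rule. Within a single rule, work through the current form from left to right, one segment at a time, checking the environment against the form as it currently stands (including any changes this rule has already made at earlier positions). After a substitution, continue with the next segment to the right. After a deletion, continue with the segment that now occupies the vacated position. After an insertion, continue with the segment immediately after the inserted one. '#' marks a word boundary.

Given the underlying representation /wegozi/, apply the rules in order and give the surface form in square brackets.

Rule 1 Stop Lenition: [wegozi] → [wehozi]
Rule 2 Syncope: [wehozi] → [whozi]
Rule 3 Final Vowel Lowering: [whozi] → [whoze]

[whoze]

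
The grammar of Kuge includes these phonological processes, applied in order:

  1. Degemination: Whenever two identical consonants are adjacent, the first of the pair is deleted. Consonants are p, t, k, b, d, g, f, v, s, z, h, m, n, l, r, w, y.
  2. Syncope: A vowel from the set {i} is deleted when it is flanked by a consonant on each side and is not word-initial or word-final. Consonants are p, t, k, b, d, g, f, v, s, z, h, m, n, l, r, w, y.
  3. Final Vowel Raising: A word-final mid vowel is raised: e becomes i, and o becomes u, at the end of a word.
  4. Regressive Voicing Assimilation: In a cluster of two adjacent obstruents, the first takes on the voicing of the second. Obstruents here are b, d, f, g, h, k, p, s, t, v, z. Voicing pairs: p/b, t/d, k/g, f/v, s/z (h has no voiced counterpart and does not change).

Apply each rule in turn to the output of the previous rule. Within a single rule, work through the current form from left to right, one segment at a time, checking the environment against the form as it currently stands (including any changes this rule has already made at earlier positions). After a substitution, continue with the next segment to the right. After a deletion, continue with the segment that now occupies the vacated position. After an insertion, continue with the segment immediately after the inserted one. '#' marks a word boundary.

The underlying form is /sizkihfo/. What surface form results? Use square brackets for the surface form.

1 Degemination: no change — [sizkihfo]
2 Syncope: [sizkihfo] → [szkhfo]
3 Final Vowel Raising: [szkhfo] → [szkhfu]
4 Regressive Voicing Assimilation: [szkhfu] → [zskhfu]

[zskhfu]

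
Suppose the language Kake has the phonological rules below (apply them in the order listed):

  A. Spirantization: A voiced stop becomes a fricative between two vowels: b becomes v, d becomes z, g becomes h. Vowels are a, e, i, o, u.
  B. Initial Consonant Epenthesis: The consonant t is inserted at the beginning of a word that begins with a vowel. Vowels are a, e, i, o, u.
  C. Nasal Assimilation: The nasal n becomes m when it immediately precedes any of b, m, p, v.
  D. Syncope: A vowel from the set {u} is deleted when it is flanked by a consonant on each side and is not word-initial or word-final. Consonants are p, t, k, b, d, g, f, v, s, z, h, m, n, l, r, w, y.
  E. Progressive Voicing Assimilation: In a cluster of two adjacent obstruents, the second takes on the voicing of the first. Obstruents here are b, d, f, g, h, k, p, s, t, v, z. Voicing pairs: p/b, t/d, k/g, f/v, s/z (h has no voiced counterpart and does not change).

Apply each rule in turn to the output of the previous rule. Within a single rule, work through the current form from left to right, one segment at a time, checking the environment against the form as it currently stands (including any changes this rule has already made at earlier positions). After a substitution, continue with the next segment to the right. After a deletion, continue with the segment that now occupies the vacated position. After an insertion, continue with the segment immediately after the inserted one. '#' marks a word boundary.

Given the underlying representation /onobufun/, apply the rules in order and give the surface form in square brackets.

[tonovvn]

A Spirantization: [onobufun] → [onovufun]
B Initial Consonant Epenthesis: [onovufun] → [tonovufun]
C Nasal Assimilation: no change — [tonovufun]
D Syncope: [tonovufun] → [tonovfn]
E Progressive Voicing Assimilation: [tonovfn] → [tonovvn]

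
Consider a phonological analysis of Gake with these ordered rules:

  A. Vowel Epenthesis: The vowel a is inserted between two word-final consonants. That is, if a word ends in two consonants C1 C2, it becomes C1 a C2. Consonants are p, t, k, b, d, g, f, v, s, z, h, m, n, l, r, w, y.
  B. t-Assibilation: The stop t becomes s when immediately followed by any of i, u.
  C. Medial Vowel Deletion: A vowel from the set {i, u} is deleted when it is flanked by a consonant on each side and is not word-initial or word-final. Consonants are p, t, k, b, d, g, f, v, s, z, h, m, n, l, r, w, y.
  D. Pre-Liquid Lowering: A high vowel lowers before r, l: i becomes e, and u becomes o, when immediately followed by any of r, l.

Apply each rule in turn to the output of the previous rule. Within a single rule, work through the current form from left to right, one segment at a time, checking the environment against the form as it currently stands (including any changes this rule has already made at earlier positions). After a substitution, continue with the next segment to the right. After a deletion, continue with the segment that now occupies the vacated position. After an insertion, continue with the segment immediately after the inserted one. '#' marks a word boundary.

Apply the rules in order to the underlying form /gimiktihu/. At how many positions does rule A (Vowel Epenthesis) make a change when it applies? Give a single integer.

A Vowel Epenthesis: no change — [gimiktihu]
B t-Assibilation: [gimiktihu] → [gimiksihu]
C Medial Vowel Deletion: [gimiksihu] → [gmkshu]
D Pre-Liquid Lowering: no change — [gmkshu]
Rule A changed 0 position(s).

0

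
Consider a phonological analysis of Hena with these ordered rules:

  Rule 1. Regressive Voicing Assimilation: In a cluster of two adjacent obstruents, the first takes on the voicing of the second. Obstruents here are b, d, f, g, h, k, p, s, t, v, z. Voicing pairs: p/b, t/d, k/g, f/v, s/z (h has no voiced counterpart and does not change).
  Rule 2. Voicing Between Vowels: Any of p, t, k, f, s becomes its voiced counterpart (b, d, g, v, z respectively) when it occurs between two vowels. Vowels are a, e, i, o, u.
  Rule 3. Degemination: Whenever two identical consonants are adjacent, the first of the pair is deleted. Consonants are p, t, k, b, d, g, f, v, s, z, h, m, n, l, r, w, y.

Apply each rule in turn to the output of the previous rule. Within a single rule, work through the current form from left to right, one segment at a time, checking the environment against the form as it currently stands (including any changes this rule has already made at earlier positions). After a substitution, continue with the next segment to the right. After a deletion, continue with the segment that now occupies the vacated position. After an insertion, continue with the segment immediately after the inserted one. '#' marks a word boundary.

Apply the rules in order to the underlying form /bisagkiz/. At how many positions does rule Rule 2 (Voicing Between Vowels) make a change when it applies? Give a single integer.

1

Rule 1 Regressive Voicing Assimilation: [bisagkiz] → [bisakkiz]
Rule 2 Voicing Between Vowels: [bisakkiz] → [bizakkiz]
Rule 3 Degemination: [bizakkiz] → [bizakiz]
Rule Rule 2 changed 1 position(s).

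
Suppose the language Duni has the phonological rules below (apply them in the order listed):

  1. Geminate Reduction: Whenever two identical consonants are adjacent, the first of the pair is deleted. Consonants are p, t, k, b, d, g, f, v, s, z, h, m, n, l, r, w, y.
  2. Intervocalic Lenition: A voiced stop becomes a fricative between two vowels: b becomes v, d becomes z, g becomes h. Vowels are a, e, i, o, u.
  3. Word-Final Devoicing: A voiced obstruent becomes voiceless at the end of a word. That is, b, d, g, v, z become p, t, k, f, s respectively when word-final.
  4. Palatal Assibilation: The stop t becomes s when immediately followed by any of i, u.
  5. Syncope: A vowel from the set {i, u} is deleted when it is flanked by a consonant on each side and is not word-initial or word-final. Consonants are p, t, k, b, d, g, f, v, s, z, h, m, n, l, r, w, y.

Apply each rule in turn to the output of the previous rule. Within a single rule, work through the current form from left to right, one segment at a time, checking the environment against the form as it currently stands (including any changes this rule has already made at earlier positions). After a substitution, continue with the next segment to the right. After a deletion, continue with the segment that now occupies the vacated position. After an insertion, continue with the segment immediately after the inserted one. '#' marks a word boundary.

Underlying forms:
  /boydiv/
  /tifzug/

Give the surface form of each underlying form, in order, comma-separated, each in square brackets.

/boydiv/:
  1 Geminate Reduction: no change — [boydiv]
  2 Intervocalic Lenition: no change — [boydiv]
  3 Word-Final Devoicing: [boydiv] → [boydif]
  4 Palatal Assibilation: no change — [boydif]
  5 Syncope: [boydif] → [boydf]
/tifzug/:
  1 Geminate Reduction: no change — [tifzug]
  2 Intervocalic Lenition: no change — [tifzug]
  3 Word-Final Devoicing: [tifzug] → [tifzuk]
  4 Palatal Assibilation: [tifzuk] → [sifzuk]
  5 Syncope: [sifzuk] → [sfzk]

[boydf], [sfzk]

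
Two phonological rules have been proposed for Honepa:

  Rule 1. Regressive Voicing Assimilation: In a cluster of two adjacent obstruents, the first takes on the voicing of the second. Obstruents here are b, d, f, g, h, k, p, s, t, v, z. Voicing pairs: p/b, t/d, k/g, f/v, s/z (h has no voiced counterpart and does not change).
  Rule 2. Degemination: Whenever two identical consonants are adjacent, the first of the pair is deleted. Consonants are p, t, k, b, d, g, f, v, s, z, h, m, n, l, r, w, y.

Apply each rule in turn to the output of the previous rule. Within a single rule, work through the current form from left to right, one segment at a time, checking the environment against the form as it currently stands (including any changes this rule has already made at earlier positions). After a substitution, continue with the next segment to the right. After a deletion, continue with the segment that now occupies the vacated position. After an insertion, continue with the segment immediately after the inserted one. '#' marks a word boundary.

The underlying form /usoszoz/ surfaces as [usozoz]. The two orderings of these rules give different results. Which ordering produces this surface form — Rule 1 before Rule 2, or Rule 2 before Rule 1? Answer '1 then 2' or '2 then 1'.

1 then 2

Order 1 then 2:
  1 Regressive Voicing Assimilation: [usoszoz] → [usozzoz]
  2 Degemination: [usozzoz] → [usozoz]
  result: [usozoz]
Order 2 then 1:
  2 Degemination: no change — [usoszoz]
  1 Regressive Voicing Assimilation: [usoszoz] → [usozzoz]
  result: [usozzoz]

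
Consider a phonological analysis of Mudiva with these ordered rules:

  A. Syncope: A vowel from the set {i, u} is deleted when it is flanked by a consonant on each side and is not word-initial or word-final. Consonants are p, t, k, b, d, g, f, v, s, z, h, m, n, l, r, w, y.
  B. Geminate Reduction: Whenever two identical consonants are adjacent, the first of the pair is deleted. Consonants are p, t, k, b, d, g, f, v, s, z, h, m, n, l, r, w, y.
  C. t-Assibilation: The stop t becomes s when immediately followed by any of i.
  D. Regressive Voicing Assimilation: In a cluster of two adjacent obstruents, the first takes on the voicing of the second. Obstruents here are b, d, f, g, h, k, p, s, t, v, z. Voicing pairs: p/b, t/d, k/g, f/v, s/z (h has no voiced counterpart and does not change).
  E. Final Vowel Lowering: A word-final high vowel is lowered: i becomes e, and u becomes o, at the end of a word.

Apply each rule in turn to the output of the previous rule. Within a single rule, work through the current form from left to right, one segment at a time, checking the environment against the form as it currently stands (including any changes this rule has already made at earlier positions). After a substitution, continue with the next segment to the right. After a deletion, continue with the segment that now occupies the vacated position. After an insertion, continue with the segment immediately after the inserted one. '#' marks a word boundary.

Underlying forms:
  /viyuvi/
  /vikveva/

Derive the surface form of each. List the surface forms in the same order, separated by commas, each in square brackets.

[vyve], [fgveva]

/viyuvi/:
  A Syncope: [viyuvi] → [vyvi]
  B Geminate Reduction: no change — [vyvi]
  C t-Assibilation: no change — [vyvi]
  D Regressive Voicing Assimilation: no change — [vyvi]
  E Final Vowel Lowering: [vyvi] → [vyve]
/vikveva/:
  A Syncope: [vikveva] → [vkveva]
  B Geminate Reduction: no change — [vkveva]
  C t-Assibilation: no change — [vkveva]
  D Regressive Voicing Assimilation: [vkveva] → [fgveva]
  E Final Vowel Lowering: no change — [fgveva]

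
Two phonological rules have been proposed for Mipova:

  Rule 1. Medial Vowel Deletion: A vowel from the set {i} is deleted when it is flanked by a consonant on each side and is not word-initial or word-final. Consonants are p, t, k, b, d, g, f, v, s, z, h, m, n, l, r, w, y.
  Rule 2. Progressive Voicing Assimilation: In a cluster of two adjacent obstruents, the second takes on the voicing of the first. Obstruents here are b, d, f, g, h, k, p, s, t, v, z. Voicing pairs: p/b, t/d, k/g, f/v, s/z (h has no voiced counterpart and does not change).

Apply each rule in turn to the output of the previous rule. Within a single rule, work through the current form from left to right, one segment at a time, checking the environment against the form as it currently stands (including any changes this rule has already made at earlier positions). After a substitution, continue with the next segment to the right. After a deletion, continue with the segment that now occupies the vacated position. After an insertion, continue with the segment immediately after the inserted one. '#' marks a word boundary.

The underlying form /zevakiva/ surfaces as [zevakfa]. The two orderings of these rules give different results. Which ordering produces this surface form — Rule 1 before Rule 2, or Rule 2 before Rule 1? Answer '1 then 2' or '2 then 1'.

1 then 2

Order 1 then 2:
  1 Medial Vowel Deletion: [zevakiva] → [zevakva]
  2 Progressive Voicing Assimilation: [zevakva] → [zevakfa]
  result: [zevakfa]
Order 2 then 1:
  2 Progressive Voicing Assimilation: no change — [zevakiva]
  1 Medial Vowel Deletion: [zevakiva] → [zevakva]
  result: [zevakva]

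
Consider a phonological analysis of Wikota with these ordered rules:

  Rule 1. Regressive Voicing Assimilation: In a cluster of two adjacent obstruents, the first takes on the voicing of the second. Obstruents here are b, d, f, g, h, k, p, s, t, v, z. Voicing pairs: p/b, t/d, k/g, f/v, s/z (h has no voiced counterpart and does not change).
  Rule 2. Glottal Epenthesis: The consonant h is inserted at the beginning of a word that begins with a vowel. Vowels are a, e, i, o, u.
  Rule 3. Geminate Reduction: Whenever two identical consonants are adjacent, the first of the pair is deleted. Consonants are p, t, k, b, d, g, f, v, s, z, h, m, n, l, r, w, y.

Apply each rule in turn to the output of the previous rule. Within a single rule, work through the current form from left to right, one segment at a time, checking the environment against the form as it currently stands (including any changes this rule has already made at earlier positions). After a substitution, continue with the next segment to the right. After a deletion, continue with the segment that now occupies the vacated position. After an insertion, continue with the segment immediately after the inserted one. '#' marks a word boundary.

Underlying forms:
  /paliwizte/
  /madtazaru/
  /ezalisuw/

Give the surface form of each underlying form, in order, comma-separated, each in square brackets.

[paliwiste], [matazaru], [hezalisuw]

/paliwizte/:
  Rule 1 Regressive Voicing Assimilation: [paliwizte] → [paliwiste]
  Rule 2 Glottal Epenthesis: no change — [paliwiste]
  Rule 3 Geminate Reduction: no change — [paliwiste]
/madtazaru/:
  Rule 1 Regressive Voicing Assimilation: [madtazaru] → [mattazaru]
  Rule 2 Glottal Epenthesis: no change — [mattazaru]
  Rule 3 Geminate Reduction: [mattazaru] → [matazaru]
/ezalisuw/:
  Rule 1 Regressive Voicing Assimilation: no change — [ezalisuw]
  Rule 2 Glottal Epenthesis: [ezalisuw] → [hezalisuw]
  Rule 3 Geminate Reduction: no change — [hezalisuw]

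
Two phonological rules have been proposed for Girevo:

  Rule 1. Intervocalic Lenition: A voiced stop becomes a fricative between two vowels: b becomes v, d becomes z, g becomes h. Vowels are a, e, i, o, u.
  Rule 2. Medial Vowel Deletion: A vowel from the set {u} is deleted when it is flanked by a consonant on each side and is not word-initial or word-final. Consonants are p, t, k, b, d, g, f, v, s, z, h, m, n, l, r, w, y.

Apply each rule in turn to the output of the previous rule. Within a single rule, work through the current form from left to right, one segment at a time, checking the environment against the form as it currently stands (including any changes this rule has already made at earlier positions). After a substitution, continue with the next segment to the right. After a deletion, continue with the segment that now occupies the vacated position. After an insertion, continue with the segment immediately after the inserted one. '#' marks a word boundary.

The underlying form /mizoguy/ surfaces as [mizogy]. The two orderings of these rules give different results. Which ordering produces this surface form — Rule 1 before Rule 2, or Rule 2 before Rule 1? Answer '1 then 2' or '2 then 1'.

Order 1 then 2:
  1 Intervocalic Lenition: [mizoguy] → [mizohuy]
  2 Medial Vowel Deletion: [mizohuy] → [mizohy]
  result: [mizohy]
Order 2 then 1:
  2 Medial Vowel Deletion: [mizoguy] → [mizogy]
  1 Intervocalic Lenition: no change — [mizogy]
  result: [mizogy]

2 then 1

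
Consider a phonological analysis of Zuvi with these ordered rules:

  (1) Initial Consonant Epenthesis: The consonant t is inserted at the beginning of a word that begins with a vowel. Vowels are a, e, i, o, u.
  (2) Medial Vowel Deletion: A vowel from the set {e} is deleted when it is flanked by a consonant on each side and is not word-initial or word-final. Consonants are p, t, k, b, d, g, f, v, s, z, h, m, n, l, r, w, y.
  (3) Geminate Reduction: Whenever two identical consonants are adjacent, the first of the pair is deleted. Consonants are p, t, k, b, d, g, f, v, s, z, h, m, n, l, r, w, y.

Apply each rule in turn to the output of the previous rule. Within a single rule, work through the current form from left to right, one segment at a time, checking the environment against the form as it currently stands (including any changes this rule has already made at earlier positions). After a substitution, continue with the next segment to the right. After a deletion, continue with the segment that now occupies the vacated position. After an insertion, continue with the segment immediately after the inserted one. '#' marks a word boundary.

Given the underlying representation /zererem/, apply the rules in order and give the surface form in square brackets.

(1) Initial Consonant Epenthesis: no change — [zererem]
(2) Medial Vowel Deletion: [zererem] → [zrrm]
(3) Geminate Reduction: [zrrm] → [zrm]

[zrm]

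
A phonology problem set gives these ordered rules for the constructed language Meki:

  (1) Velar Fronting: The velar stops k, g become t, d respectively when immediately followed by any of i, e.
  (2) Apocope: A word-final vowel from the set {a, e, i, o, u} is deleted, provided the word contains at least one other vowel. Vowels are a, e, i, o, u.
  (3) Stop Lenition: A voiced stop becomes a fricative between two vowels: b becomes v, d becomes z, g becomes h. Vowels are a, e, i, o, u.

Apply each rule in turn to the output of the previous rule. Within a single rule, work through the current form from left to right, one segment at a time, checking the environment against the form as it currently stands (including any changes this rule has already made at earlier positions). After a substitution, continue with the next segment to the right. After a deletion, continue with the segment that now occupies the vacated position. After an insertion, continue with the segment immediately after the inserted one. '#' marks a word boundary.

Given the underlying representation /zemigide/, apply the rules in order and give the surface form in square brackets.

[zemizid]

(1) Velar Fronting: [zemigide] → [zemidide]
(2) Apocope: [zemidide] → [zemidid]
(3) Stop Lenition: [zemidid] → [zemizid]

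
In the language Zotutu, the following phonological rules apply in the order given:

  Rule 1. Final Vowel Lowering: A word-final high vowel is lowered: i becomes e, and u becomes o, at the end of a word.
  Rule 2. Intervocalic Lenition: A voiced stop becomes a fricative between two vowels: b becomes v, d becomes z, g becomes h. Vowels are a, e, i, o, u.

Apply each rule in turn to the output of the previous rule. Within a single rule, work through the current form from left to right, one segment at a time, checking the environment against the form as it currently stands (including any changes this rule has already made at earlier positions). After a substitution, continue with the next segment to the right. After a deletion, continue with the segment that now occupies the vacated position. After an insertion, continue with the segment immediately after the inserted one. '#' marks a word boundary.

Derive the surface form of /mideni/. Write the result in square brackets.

[mizene]

Rule 1 Final Vowel Lowering: [mideni] → [midene]
Rule 2 Intervocalic Lenition: [midene] → [mizene]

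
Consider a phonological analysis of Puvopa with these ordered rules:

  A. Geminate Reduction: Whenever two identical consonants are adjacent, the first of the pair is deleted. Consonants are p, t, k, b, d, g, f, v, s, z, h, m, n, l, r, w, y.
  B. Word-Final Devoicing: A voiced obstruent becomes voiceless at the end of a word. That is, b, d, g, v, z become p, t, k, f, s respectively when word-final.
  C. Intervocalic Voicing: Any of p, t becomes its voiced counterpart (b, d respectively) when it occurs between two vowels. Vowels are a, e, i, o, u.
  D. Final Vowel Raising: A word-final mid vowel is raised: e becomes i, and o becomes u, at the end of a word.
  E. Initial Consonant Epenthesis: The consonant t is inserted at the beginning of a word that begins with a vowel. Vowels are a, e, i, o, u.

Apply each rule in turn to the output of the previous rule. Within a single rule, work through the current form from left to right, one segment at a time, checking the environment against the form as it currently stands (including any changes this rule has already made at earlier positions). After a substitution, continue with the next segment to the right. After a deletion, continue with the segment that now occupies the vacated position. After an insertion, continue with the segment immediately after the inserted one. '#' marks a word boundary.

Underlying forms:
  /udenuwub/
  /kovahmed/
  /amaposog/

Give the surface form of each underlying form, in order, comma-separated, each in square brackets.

[tudenuwup], [kovahmet], [tamabosok]

/udenuwub/:
  A Geminate Reduction: no change — [udenuwub]
  B Word-Final Devoicing: [udenuwub] → [udenuwup]
  C Intervocalic Voicing: no change — [udenuwup]
  D Final Vowel Raising: no change — [udenuwup]
  E Initial Consonant Epenthesis: [udenuwup] → [tudenuwup]
/kovahmed/:
  A Geminate Reduction: no change — [kovahmed]
  B Word-Final Devoicing: [kovahmed] → [kovahmet]
  C Intervocalic Voicing: no change — [kovahmet]
  D Final Vowel Raising: no change — [kovahmet]
  E Initial Consonant Epenthesis: no change — [kovahmet]
/amaposog/:
  A Geminate Reduction: no change — [amaposog]
  B Word-Final Devoicing: [amaposog] → [amaposok]
  C Intervocalic Voicing: [amaposok] → [amabosok]
  D Final Vowel Raising: no change — [amabosok]
  E Initial Consonant Epenthesis: [amabosok] → [tamabosok]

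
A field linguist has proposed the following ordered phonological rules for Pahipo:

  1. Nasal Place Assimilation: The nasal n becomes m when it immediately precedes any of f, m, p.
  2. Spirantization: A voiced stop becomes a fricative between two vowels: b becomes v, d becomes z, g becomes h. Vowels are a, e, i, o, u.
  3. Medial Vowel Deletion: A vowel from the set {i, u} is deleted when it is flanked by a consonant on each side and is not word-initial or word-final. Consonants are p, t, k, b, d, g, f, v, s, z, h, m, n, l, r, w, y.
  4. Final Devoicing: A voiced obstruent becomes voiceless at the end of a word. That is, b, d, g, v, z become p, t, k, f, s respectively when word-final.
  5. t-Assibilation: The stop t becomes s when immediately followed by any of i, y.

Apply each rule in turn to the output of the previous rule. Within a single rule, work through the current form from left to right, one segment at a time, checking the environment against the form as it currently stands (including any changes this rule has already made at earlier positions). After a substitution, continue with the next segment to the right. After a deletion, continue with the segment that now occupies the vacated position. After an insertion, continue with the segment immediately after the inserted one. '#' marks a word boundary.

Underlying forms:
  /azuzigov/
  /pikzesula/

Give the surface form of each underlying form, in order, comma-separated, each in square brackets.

[azzhof], [pkzesla]

/azuzigov/:
  1 Nasal Place Assimilation: no change — [azuzigov]
  2 Spirantization: [azuzigov] → [azuzihov]
  3 Medial Vowel Deletion: [azuzihov] → [azzhov]
  4 Final Devoicing: [azzhov] → [azzhof]
  5 t-Assibilation: no change — [azzhof]
/pikzesula/:
  1 Nasal Place Assimilation: no change — [pikzesula]
  2 Spirantization: no change — [pikzesula]
  3 Medial Vowel Deletion: [pikzesula] → [pkzesla]
  4 Final Devoicing: no change — [pkzesla]
  5 t-Assibilation: no change — [pkzesla]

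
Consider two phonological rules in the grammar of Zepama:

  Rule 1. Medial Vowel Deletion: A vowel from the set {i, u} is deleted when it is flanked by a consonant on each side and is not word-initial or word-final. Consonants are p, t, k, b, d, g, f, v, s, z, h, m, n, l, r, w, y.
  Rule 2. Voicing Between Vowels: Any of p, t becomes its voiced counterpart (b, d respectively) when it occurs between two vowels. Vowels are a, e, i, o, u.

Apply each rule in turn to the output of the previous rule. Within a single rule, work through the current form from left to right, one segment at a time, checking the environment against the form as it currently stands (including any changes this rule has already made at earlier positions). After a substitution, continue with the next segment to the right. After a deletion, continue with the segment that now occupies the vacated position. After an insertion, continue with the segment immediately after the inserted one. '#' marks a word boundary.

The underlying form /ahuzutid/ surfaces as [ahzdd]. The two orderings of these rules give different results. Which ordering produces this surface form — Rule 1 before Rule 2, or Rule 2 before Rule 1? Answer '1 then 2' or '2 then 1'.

Order 1 then 2:
  1 Medial Vowel Deletion: [ahuzutid] → [ahztd]
  2 Voicing Between Vowels: no change — [ahztd]
  result: [ahztd]
Order 2 then 1:
  2 Voicing Between Vowels: [ahuzutid] → [ahuzudid]
  1 Medial Vowel Deletion: [ahuzudid] → [ahzdd]
  result: [ahzdd]

2 then 1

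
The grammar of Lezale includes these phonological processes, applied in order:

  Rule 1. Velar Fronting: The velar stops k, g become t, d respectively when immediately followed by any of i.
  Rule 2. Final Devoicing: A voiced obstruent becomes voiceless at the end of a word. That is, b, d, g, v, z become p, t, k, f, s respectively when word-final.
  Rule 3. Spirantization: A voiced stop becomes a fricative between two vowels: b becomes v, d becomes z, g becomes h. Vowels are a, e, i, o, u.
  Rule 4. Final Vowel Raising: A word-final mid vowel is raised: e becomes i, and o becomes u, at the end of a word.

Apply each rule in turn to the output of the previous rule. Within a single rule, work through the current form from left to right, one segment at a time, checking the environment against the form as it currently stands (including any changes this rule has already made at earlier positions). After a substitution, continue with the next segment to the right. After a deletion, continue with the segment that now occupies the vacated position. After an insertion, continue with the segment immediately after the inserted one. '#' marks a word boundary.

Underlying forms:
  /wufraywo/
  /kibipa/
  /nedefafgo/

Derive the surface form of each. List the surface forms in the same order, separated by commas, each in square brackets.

[wufraywu], [tivipa], [nezefafgu]

/wufraywo/:
  Rule 1 Velar Fronting: no change — [wufraywo]
  Rule 2 Final Devoicing: no change — [wufraywo]
  Rule 3 Spirantization: no change — [wufraywo]
  Rule 4 Final Vowel Raising: [wufraywo] → [wufraywu]
/kibipa/:
  Rule 1 Velar Fronting: [kibipa] → [tibipa]
  Rule 2 Final Devoicing: no change — [tibipa]
  Rule 3 Spirantization: [tibipa] → [tivipa]
  Rule 4 Final Vowel Raising: no change — [tivipa]
/nedefafgo/:
  Rule 1 Velar Fronting: no change — [nedefafgo]
  Rule 2 Final Devoicing: no change — [nedefafgo]
  Rule 3 Spirantization: [nedefafgo] → [nezefafgo]
  Rule 4 Final Vowel Raising: [nezefafgo] → [nezefafgu]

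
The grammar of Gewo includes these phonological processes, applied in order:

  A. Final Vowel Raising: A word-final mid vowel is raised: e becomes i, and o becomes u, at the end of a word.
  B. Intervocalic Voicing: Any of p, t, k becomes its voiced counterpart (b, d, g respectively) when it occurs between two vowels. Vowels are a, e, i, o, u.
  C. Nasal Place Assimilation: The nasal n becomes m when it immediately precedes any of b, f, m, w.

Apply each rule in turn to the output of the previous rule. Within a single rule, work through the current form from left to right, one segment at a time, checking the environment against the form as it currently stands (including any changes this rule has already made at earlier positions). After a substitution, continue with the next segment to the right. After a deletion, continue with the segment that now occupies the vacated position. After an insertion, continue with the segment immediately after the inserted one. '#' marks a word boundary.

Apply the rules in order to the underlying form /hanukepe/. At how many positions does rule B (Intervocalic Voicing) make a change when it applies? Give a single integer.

A Final Vowel Raising: [hanukepe] → [hanukepi]
B Intervocalic Voicing: [hanukepi] → [hanugebi]
C Nasal Place Assimilation: no change — [hanugebi]
Rule B changed 2 position(s).

2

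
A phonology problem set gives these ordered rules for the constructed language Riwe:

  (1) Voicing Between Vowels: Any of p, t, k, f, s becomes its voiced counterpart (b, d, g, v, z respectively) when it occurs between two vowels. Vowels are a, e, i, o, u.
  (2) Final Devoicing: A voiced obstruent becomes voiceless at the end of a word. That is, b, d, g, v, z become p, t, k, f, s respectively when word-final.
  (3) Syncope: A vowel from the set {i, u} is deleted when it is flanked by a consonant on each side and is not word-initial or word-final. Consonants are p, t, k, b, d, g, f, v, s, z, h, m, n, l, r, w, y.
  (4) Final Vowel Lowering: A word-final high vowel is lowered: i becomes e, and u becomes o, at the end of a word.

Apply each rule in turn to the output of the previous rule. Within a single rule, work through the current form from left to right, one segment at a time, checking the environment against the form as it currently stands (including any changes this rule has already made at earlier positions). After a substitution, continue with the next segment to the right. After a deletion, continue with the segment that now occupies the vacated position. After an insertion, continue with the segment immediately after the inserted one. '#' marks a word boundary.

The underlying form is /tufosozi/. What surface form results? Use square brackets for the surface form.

[tvozoze]

(1) Voicing Between Vowels: [tufosozi] → [tuvozozi]
(2) Final Devoicing: no change — [tuvozozi]
(3) Syncope: [tuvozozi] → [tvozozi]
(4) Final Vowel Lowering: [tvozozi] → [tvozoze]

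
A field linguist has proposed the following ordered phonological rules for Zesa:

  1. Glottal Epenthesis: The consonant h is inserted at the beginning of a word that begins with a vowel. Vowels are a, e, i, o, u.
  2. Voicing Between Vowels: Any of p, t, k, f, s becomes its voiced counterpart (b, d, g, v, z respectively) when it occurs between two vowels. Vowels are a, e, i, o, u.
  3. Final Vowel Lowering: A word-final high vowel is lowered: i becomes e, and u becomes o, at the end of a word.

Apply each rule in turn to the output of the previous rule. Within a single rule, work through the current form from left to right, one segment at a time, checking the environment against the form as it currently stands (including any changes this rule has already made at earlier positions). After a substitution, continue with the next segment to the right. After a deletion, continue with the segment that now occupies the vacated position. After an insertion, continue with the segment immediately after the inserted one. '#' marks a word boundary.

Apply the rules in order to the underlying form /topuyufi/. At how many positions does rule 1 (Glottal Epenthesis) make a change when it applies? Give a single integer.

0

1 Glottal Epenthesis: no change — [topuyufi]
2 Voicing Between Vowels: [topuyufi] → [tobuyuvi]
3 Final Vowel Lowering: [tobuyuvi] → [tobuyuve]
Rule 1 changed 0 position(s).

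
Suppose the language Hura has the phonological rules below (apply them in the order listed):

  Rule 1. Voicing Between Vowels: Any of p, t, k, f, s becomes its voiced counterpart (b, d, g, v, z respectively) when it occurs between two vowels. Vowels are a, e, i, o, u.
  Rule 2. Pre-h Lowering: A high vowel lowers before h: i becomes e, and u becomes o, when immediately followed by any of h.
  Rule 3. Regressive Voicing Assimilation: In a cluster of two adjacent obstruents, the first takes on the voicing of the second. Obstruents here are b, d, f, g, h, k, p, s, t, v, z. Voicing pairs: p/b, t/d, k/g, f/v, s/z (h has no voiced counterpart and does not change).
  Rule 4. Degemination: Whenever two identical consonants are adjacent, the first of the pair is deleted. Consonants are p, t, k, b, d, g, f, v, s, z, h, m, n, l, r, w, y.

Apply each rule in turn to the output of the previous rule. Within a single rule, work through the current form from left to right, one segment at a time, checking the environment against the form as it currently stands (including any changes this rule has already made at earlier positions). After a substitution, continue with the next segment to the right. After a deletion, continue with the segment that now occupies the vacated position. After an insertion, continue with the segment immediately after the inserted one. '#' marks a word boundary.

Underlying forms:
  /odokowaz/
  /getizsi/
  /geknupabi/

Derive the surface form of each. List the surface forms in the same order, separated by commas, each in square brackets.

[odogowaz], [gedisi], [geknubabi]

/odokowaz/:
  Rule 1 Voicing Between Vowels: [odokowaz] → [odogowaz]
  Rule 2 Pre-h Lowering: no change — [odogowaz]
  Rule 3 Regressive Voicing Assimilation: no change — [odogowaz]
  Rule 4 Degemination: no change — [odogowaz]
/getizsi/:
  Rule 1 Voicing Between Vowels: [getizsi] → [gedizsi]
  Rule 2 Pre-h Lowering: no change — [gedizsi]
  Rule 3 Regressive Voicing Assimilation: [gedizsi] → [gedissi]
  Rule 4 Degemination: [gedissi] → [gedisi]
/geknupabi/:
  Rule 1 Voicing Between Vowels: [geknupabi] → [geknubabi]
  Rule 2 Pre-h Lowering: no change — [geknubabi]
  Rule 3 Regressive Voicing Assimilation: no change — [geknubabi]
  Rule 4 Degemination: no change — [geknubabi]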